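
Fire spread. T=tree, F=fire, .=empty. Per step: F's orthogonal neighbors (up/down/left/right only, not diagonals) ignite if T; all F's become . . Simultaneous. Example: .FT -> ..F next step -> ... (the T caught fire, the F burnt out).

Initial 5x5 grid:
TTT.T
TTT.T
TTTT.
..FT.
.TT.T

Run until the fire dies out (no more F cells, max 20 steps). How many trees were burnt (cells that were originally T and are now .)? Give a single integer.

Answer: 13

Derivation:
Step 1: +3 fires, +1 burnt (F count now 3)
Step 2: +4 fires, +3 burnt (F count now 4)
Step 3: +3 fires, +4 burnt (F count now 3)
Step 4: +2 fires, +3 burnt (F count now 2)
Step 5: +1 fires, +2 burnt (F count now 1)
Step 6: +0 fires, +1 burnt (F count now 0)
Fire out after step 6
Initially T: 16, now '.': 22
Total burnt (originally-T cells now '.'): 13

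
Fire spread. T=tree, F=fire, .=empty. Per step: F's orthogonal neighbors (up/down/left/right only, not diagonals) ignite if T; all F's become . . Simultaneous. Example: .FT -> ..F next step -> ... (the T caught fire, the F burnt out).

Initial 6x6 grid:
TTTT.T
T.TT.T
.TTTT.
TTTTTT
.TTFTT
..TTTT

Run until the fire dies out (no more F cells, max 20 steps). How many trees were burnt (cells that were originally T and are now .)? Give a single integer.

Step 1: +4 fires, +1 burnt (F count now 4)
Step 2: +7 fires, +4 burnt (F count now 7)
Step 3: +6 fires, +7 burnt (F count now 6)
Step 4: +4 fires, +6 burnt (F count now 4)
Step 5: +1 fires, +4 burnt (F count now 1)
Step 6: +1 fires, +1 burnt (F count now 1)
Step 7: +1 fires, +1 burnt (F count now 1)
Step 8: +1 fires, +1 burnt (F count now 1)
Step 9: +0 fires, +1 burnt (F count now 0)
Fire out after step 9
Initially T: 27, now '.': 34
Total burnt (originally-T cells now '.'): 25

Answer: 25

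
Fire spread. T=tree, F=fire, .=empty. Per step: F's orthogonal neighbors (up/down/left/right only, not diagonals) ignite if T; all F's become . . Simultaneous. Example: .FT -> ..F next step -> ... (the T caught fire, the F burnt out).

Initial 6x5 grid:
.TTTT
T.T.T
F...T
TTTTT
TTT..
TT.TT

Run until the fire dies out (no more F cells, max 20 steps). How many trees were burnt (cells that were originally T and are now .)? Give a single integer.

Step 1: +2 fires, +1 burnt (F count now 2)
Step 2: +2 fires, +2 burnt (F count now 2)
Step 3: +3 fires, +2 burnt (F count now 3)
Step 4: +3 fires, +3 burnt (F count now 3)
Step 5: +1 fires, +3 burnt (F count now 1)
Step 6: +1 fires, +1 burnt (F count now 1)
Step 7: +1 fires, +1 burnt (F count now 1)
Step 8: +1 fires, +1 burnt (F count now 1)
Step 9: +1 fires, +1 burnt (F count now 1)
Step 10: +1 fires, +1 burnt (F count now 1)
Step 11: +2 fires, +1 burnt (F count now 2)
Step 12: +0 fires, +2 burnt (F count now 0)
Fire out after step 12
Initially T: 20, now '.': 28
Total burnt (originally-T cells now '.'): 18

Answer: 18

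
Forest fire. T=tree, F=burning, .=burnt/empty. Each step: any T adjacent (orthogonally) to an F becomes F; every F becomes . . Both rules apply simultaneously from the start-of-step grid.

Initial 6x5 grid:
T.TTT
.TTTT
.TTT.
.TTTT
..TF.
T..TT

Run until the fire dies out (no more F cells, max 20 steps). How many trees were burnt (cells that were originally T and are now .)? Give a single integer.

Answer: 17

Derivation:
Step 1: +3 fires, +1 burnt (F count now 3)
Step 2: +4 fires, +3 burnt (F count now 4)
Step 3: +3 fires, +4 burnt (F count now 3)
Step 4: +4 fires, +3 burnt (F count now 4)
Step 5: +3 fires, +4 burnt (F count now 3)
Step 6: +0 fires, +3 burnt (F count now 0)
Fire out after step 6
Initially T: 19, now '.': 28
Total burnt (originally-T cells now '.'): 17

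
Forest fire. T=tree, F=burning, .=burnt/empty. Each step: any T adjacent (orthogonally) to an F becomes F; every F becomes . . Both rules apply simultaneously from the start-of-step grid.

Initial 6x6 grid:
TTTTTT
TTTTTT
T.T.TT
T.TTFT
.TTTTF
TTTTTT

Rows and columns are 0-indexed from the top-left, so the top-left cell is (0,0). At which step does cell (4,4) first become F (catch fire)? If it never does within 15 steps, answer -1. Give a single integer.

Step 1: cell (4,4)='F' (+5 fires, +2 burnt)
  -> target ignites at step 1
Step 2: cell (4,4)='.' (+5 fires, +5 burnt)
Step 3: cell (4,4)='.' (+6 fires, +5 burnt)
Step 4: cell (4,4)='.' (+5 fires, +6 burnt)
Step 5: cell (4,4)='.' (+3 fires, +5 burnt)
Step 6: cell (4,4)='.' (+3 fires, +3 burnt)
Step 7: cell (4,4)='.' (+2 fires, +3 burnt)
Step 8: cell (4,4)='.' (+1 fires, +2 burnt)
Step 9: cell (4,4)='.' (+0 fires, +1 burnt)
  fire out at step 9

1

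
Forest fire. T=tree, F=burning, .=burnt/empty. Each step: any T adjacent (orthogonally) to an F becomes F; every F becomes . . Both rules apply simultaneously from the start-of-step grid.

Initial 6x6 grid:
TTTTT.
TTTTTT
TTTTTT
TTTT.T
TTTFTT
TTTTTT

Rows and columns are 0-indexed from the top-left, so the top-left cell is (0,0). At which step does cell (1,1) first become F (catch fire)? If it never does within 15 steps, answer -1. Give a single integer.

Step 1: cell (1,1)='T' (+4 fires, +1 burnt)
Step 2: cell (1,1)='T' (+6 fires, +4 burnt)
Step 3: cell (1,1)='T' (+8 fires, +6 burnt)
Step 4: cell (1,1)='T' (+7 fires, +8 burnt)
Step 5: cell (1,1)='F' (+5 fires, +7 burnt)
  -> target ignites at step 5
Step 6: cell (1,1)='.' (+2 fires, +5 burnt)
Step 7: cell (1,1)='.' (+1 fires, +2 burnt)
Step 8: cell (1,1)='.' (+0 fires, +1 burnt)
  fire out at step 8

5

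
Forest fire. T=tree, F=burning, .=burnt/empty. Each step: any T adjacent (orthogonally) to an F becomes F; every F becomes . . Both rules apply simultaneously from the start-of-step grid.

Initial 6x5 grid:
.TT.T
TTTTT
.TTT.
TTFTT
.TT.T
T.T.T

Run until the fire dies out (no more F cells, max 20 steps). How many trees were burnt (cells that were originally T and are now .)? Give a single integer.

Answer: 20

Derivation:
Step 1: +4 fires, +1 burnt (F count now 4)
Step 2: +7 fires, +4 burnt (F count now 7)
Step 3: +4 fires, +7 burnt (F count now 4)
Step 4: +4 fires, +4 burnt (F count now 4)
Step 5: +1 fires, +4 burnt (F count now 1)
Step 6: +0 fires, +1 burnt (F count now 0)
Fire out after step 6
Initially T: 21, now '.': 29
Total burnt (originally-T cells now '.'): 20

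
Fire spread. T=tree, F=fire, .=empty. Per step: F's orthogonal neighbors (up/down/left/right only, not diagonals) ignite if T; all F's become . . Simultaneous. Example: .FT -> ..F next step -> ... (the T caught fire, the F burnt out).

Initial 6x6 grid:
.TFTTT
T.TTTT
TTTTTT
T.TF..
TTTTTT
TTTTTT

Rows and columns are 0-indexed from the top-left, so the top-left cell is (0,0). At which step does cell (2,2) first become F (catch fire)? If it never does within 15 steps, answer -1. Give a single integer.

Step 1: cell (2,2)='T' (+6 fires, +2 burnt)
Step 2: cell (2,2)='F' (+7 fires, +6 burnt)
  -> target ignites at step 2
Step 3: cell (2,2)='.' (+8 fires, +7 burnt)
Step 4: cell (2,2)='.' (+5 fires, +8 burnt)
Step 5: cell (2,2)='.' (+3 fires, +5 burnt)
Step 6: cell (2,2)='.' (+0 fires, +3 burnt)
  fire out at step 6

2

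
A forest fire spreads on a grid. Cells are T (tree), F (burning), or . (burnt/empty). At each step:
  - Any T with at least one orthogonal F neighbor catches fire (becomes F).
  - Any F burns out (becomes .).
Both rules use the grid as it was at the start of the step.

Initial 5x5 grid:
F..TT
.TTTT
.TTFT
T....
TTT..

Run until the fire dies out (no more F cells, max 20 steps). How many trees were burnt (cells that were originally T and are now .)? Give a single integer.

Step 1: +3 fires, +2 burnt (F count now 3)
Step 2: +4 fires, +3 burnt (F count now 4)
Step 3: +2 fires, +4 burnt (F count now 2)
Step 4: +0 fires, +2 burnt (F count now 0)
Fire out after step 4
Initially T: 13, now '.': 21
Total burnt (originally-T cells now '.'): 9

Answer: 9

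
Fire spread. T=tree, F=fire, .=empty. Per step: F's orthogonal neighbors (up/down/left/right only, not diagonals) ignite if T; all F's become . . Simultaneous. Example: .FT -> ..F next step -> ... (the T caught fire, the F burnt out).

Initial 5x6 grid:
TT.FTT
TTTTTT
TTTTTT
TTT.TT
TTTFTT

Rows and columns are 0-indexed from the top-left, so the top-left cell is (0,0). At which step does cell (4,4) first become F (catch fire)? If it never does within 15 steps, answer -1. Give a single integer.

Step 1: cell (4,4)='F' (+4 fires, +2 burnt)
  -> target ignites at step 1
Step 2: cell (4,4)='.' (+8 fires, +4 burnt)
Step 3: cell (4,4)='.' (+7 fires, +8 burnt)
Step 4: cell (4,4)='.' (+5 fires, +7 burnt)
Step 5: cell (4,4)='.' (+2 fires, +5 burnt)
Step 6: cell (4,4)='.' (+0 fires, +2 burnt)
  fire out at step 6

1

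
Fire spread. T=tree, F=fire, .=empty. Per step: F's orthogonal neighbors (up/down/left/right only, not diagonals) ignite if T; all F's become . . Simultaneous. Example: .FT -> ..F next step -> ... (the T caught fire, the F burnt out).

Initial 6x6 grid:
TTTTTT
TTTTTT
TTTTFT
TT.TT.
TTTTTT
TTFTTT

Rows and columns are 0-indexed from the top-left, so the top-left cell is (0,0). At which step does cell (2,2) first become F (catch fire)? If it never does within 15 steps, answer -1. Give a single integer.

Step 1: cell (2,2)='T' (+7 fires, +2 burnt)
Step 2: cell (2,2)='F' (+10 fires, +7 burnt)
  -> target ignites at step 2
Step 3: cell (2,2)='.' (+8 fires, +10 burnt)
Step 4: cell (2,2)='.' (+4 fires, +8 burnt)
Step 5: cell (2,2)='.' (+2 fires, +4 burnt)
Step 6: cell (2,2)='.' (+1 fires, +2 burnt)
Step 7: cell (2,2)='.' (+0 fires, +1 burnt)
  fire out at step 7

2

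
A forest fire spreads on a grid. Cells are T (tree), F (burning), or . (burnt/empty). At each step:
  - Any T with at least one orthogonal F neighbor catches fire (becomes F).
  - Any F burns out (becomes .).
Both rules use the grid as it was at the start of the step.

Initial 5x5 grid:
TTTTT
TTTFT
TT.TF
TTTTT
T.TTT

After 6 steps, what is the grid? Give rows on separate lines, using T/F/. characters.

Step 1: 5 trees catch fire, 2 burn out
  TTTFT
  TTF.F
  TT.F.
  TTTTF
  T.TTT
Step 2: 5 trees catch fire, 5 burn out
  TTF.F
  TF...
  TT...
  TTTF.
  T.TTF
Step 3: 5 trees catch fire, 5 burn out
  TF...
  F....
  TF...
  TTF..
  T.TF.
Step 4: 4 trees catch fire, 5 burn out
  F....
  .....
  F....
  TF...
  T.F..
Step 5: 1 trees catch fire, 4 burn out
  .....
  .....
  .....
  F....
  T....
Step 6: 1 trees catch fire, 1 burn out
  .....
  .....
  .....
  .....
  F....

.....
.....
.....
.....
F....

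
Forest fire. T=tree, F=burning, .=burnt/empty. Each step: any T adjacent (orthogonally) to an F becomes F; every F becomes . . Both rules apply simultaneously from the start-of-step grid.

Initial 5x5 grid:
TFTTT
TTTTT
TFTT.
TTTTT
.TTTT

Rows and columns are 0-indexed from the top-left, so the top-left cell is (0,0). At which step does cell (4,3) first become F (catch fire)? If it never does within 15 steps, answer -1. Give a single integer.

Step 1: cell (4,3)='T' (+6 fires, +2 burnt)
Step 2: cell (4,3)='T' (+7 fires, +6 burnt)
Step 3: cell (4,3)='T' (+4 fires, +7 burnt)
Step 4: cell (4,3)='F' (+3 fires, +4 burnt)
  -> target ignites at step 4
Step 5: cell (4,3)='.' (+1 fires, +3 burnt)
Step 6: cell (4,3)='.' (+0 fires, +1 burnt)
  fire out at step 6

4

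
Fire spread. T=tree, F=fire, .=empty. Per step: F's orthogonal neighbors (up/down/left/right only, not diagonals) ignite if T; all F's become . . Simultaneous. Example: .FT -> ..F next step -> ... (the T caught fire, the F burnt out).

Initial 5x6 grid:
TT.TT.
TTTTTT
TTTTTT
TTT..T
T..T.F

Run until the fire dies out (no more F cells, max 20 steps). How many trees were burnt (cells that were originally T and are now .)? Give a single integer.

Answer: 21

Derivation:
Step 1: +1 fires, +1 burnt (F count now 1)
Step 2: +1 fires, +1 burnt (F count now 1)
Step 3: +2 fires, +1 burnt (F count now 2)
Step 4: +2 fires, +2 burnt (F count now 2)
Step 5: +3 fires, +2 burnt (F count now 3)
Step 6: +4 fires, +3 burnt (F count now 4)
Step 7: +3 fires, +4 burnt (F count now 3)
Step 8: +3 fires, +3 burnt (F count now 3)
Step 9: +2 fires, +3 burnt (F count now 2)
Step 10: +0 fires, +2 burnt (F count now 0)
Fire out after step 10
Initially T: 22, now '.': 29
Total burnt (originally-T cells now '.'): 21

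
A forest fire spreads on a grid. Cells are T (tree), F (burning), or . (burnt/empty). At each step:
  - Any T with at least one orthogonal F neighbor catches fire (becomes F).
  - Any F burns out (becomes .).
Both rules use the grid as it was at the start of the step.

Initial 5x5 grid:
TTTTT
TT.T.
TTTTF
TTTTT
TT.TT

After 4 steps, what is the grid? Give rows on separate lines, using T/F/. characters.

Step 1: 2 trees catch fire, 1 burn out
  TTTTT
  TT.T.
  TTTF.
  TTTTF
  TT.TT
Step 2: 4 trees catch fire, 2 burn out
  TTTTT
  TT.F.
  TTF..
  TTTF.
  TT.TF
Step 3: 4 trees catch fire, 4 burn out
  TTTFT
  TT...
  TF...
  TTF..
  TT.F.
Step 4: 5 trees catch fire, 4 burn out
  TTF.F
  TF...
  F....
  TF...
  TT...

TTF.F
TF...
F....
TF...
TT...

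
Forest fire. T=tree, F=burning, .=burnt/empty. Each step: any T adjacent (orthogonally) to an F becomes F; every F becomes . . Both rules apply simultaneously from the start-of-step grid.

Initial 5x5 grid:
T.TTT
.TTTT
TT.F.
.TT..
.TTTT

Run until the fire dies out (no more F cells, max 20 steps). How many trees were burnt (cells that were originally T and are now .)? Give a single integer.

Step 1: +1 fires, +1 burnt (F count now 1)
Step 2: +3 fires, +1 burnt (F count now 3)
Step 3: +3 fires, +3 burnt (F count now 3)
Step 4: +1 fires, +3 burnt (F count now 1)
Step 5: +2 fires, +1 burnt (F count now 2)
Step 6: +2 fires, +2 burnt (F count now 2)
Step 7: +1 fires, +2 burnt (F count now 1)
Step 8: +1 fires, +1 burnt (F count now 1)
Step 9: +1 fires, +1 burnt (F count now 1)
Step 10: +0 fires, +1 burnt (F count now 0)
Fire out after step 10
Initially T: 16, now '.': 24
Total burnt (originally-T cells now '.'): 15

Answer: 15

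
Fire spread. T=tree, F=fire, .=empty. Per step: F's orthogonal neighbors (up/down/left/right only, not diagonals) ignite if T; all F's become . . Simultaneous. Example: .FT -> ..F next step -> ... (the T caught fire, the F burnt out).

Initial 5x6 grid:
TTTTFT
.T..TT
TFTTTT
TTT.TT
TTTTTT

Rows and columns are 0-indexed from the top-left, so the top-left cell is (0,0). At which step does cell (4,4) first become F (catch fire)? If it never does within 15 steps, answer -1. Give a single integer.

Step 1: cell (4,4)='T' (+7 fires, +2 burnt)
Step 2: cell (4,4)='T' (+8 fires, +7 burnt)
Step 3: cell (4,4)='T' (+5 fires, +8 burnt)
Step 4: cell (4,4)='F' (+3 fires, +5 burnt)
  -> target ignites at step 4
Step 5: cell (4,4)='.' (+1 fires, +3 burnt)
Step 6: cell (4,4)='.' (+0 fires, +1 burnt)
  fire out at step 6

4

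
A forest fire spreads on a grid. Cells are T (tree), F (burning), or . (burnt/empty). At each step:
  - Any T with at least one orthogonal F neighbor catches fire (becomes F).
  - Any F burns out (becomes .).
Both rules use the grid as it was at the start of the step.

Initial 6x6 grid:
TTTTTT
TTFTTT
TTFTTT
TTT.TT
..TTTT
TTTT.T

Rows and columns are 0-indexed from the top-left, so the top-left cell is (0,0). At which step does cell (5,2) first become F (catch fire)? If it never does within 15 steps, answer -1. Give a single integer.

Step 1: cell (5,2)='T' (+6 fires, +2 burnt)
Step 2: cell (5,2)='T' (+8 fires, +6 burnt)
Step 3: cell (5,2)='F' (+8 fires, +8 burnt)
  -> target ignites at step 3
Step 4: cell (5,2)='.' (+5 fires, +8 burnt)
Step 5: cell (5,2)='.' (+2 fires, +5 burnt)
Step 6: cell (5,2)='.' (+1 fires, +2 burnt)
Step 7: cell (5,2)='.' (+0 fires, +1 burnt)
  fire out at step 7

3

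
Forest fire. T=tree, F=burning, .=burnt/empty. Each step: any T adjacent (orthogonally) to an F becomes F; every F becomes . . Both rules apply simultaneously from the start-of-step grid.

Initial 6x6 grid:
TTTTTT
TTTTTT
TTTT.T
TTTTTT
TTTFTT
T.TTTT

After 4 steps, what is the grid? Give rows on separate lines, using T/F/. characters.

Step 1: 4 trees catch fire, 1 burn out
  TTTTTT
  TTTTTT
  TTTT.T
  TTTFTT
  TTF.FT
  T.TFTT
Step 2: 7 trees catch fire, 4 burn out
  TTTTTT
  TTTTTT
  TTTF.T
  TTF.FT
  TF...F
  T.F.FT
Step 3: 6 trees catch fire, 7 burn out
  TTTTTT
  TTTFTT
  TTF..T
  TF...F
  F.....
  T....F
Step 4: 7 trees catch fire, 6 burn out
  TTTFTT
  TTF.FT
  TF...F
  F.....
  ......
  F.....

TTTFTT
TTF.FT
TF...F
F.....
......
F.....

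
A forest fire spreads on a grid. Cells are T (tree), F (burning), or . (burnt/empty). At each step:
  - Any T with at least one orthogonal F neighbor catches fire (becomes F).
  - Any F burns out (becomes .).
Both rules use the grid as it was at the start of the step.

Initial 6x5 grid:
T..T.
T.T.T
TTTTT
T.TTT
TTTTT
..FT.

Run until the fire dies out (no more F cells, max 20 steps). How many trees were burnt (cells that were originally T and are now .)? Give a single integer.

Step 1: +2 fires, +1 burnt (F count now 2)
Step 2: +3 fires, +2 burnt (F count now 3)
Step 3: +4 fires, +3 burnt (F count now 4)
Step 4: +5 fires, +4 burnt (F count now 5)
Step 5: +2 fires, +5 burnt (F count now 2)
Step 6: +2 fires, +2 burnt (F count now 2)
Step 7: +1 fires, +2 burnt (F count now 1)
Step 8: +0 fires, +1 burnt (F count now 0)
Fire out after step 8
Initially T: 20, now '.': 29
Total burnt (originally-T cells now '.'): 19

Answer: 19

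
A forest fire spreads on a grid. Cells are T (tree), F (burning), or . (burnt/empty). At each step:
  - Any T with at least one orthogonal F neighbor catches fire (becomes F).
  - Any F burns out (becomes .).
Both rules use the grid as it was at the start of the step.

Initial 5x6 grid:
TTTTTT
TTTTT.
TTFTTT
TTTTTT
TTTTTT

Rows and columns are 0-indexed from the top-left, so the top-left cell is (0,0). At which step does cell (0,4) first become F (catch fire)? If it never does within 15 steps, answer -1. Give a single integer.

Step 1: cell (0,4)='T' (+4 fires, +1 burnt)
Step 2: cell (0,4)='T' (+8 fires, +4 burnt)
Step 3: cell (0,4)='T' (+9 fires, +8 burnt)
Step 4: cell (0,4)='F' (+5 fires, +9 burnt)
  -> target ignites at step 4
Step 5: cell (0,4)='.' (+2 fires, +5 burnt)
Step 6: cell (0,4)='.' (+0 fires, +2 burnt)
  fire out at step 6

4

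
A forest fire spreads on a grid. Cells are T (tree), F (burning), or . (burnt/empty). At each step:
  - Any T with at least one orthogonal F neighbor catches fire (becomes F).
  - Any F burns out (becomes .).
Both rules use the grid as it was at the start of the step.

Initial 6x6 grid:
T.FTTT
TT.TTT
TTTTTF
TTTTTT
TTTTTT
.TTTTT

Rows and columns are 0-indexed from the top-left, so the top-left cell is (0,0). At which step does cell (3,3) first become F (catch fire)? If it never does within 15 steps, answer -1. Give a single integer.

Step 1: cell (3,3)='T' (+4 fires, +2 burnt)
Step 2: cell (3,3)='T' (+7 fires, +4 burnt)
Step 3: cell (3,3)='F' (+4 fires, +7 burnt)
  -> target ignites at step 3
Step 4: cell (3,3)='.' (+4 fires, +4 burnt)
Step 5: cell (3,3)='.' (+5 fires, +4 burnt)
Step 6: cell (3,3)='.' (+4 fires, +5 burnt)
Step 7: cell (3,3)='.' (+3 fires, +4 burnt)
Step 8: cell (3,3)='.' (+0 fires, +3 burnt)
  fire out at step 8

3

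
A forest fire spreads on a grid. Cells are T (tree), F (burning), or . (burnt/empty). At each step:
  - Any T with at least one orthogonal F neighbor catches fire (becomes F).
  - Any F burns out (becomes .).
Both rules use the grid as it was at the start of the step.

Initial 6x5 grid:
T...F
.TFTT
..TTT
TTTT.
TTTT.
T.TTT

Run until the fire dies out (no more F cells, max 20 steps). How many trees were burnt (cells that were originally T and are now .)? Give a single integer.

Answer: 18

Derivation:
Step 1: +4 fires, +2 burnt (F count now 4)
Step 2: +3 fires, +4 burnt (F count now 3)
Step 3: +3 fires, +3 burnt (F count now 3)
Step 4: +4 fires, +3 burnt (F count now 4)
Step 5: +2 fires, +4 burnt (F count now 2)
Step 6: +2 fires, +2 burnt (F count now 2)
Step 7: +0 fires, +2 burnt (F count now 0)
Fire out after step 7
Initially T: 19, now '.': 29
Total burnt (originally-T cells now '.'): 18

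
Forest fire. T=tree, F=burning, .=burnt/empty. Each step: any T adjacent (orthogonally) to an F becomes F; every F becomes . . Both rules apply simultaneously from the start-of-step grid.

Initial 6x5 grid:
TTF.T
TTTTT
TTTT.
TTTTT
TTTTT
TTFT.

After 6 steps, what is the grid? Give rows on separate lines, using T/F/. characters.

Step 1: 5 trees catch fire, 2 burn out
  TF..T
  TTFTT
  TTTT.
  TTTTT
  TTFTT
  TF.F.
Step 2: 8 trees catch fire, 5 burn out
  F...T
  TF.FT
  TTFT.
  TTFTT
  TF.FT
  F....
Step 3: 8 trees catch fire, 8 burn out
  ....T
  F...F
  TF.F.
  TF.FT
  F...F
  .....
Step 4: 4 trees catch fire, 8 burn out
  ....F
  .....
  F....
  F...F
  .....
  .....
Step 5: 0 trees catch fire, 4 burn out
  .....
  .....
  .....
  .....
  .....
  .....
Step 6: 0 trees catch fire, 0 burn out
  .....
  .....
  .....
  .....
  .....
  .....

.....
.....
.....
.....
.....
.....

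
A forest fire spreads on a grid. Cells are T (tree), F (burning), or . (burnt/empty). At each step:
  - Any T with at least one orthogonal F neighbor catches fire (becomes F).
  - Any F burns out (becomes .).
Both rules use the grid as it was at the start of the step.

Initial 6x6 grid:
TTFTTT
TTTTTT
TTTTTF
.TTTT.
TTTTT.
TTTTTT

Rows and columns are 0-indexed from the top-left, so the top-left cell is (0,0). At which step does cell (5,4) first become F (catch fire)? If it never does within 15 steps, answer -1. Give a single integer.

Step 1: cell (5,4)='T' (+5 fires, +2 burnt)
Step 2: cell (5,4)='T' (+9 fires, +5 burnt)
Step 3: cell (5,4)='T' (+5 fires, +9 burnt)
Step 4: cell (5,4)='F' (+5 fires, +5 burnt)
  -> target ignites at step 4
Step 5: cell (5,4)='.' (+4 fires, +5 burnt)
Step 6: cell (5,4)='.' (+2 fires, +4 burnt)
Step 7: cell (5,4)='.' (+1 fires, +2 burnt)
Step 8: cell (5,4)='.' (+0 fires, +1 burnt)
  fire out at step 8

4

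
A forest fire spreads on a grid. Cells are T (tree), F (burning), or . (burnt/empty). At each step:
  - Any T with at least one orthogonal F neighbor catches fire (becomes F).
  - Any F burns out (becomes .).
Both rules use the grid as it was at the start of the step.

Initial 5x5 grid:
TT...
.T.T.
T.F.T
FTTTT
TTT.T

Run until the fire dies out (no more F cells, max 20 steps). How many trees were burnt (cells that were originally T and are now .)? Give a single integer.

Answer: 10

Derivation:
Step 1: +4 fires, +2 burnt (F count now 4)
Step 2: +3 fires, +4 burnt (F count now 3)
Step 3: +1 fires, +3 burnt (F count now 1)
Step 4: +2 fires, +1 burnt (F count now 2)
Step 5: +0 fires, +2 burnt (F count now 0)
Fire out after step 5
Initially T: 14, now '.': 21
Total burnt (originally-T cells now '.'): 10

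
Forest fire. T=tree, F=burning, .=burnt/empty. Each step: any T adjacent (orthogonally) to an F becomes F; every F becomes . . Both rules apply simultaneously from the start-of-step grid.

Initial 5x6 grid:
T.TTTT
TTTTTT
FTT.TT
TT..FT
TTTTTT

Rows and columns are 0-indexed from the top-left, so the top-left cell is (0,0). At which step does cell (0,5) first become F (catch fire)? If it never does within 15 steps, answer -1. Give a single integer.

Step 1: cell (0,5)='T' (+6 fires, +2 burnt)
Step 2: cell (0,5)='T' (+9 fires, +6 burnt)
Step 3: cell (0,5)='T' (+6 fires, +9 burnt)
Step 4: cell (0,5)='F' (+3 fires, +6 burnt)
  -> target ignites at step 4
Step 5: cell (0,5)='.' (+0 fires, +3 burnt)
  fire out at step 5

4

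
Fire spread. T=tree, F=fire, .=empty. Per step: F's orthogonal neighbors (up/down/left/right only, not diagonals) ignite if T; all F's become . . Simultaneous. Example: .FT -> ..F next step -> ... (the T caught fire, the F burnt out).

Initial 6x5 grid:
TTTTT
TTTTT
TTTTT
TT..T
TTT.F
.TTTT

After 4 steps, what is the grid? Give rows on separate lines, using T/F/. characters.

Step 1: 2 trees catch fire, 1 burn out
  TTTTT
  TTTTT
  TTTTT
  TT..F
  TTT..
  .TTTF
Step 2: 2 trees catch fire, 2 burn out
  TTTTT
  TTTTT
  TTTTF
  TT...
  TTT..
  .TTF.
Step 3: 3 trees catch fire, 2 burn out
  TTTTT
  TTTTF
  TTTF.
  TT...
  TTT..
  .TF..
Step 4: 5 trees catch fire, 3 burn out
  TTTTF
  TTTF.
  TTF..
  TT...
  TTF..
  .F...

TTTTF
TTTF.
TTF..
TT...
TTF..
.F...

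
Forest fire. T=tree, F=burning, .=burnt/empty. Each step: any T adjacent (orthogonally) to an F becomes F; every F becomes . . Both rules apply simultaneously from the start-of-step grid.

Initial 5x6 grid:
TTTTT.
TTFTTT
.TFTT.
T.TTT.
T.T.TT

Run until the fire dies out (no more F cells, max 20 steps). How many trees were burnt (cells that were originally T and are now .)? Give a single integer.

Step 1: +6 fires, +2 burnt (F count now 6)
Step 2: +7 fires, +6 burnt (F count now 7)
Step 3: +4 fires, +7 burnt (F count now 4)
Step 4: +1 fires, +4 burnt (F count now 1)
Step 5: +1 fires, +1 burnt (F count now 1)
Step 6: +0 fires, +1 burnt (F count now 0)
Fire out after step 6
Initially T: 21, now '.': 28
Total burnt (originally-T cells now '.'): 19

Answer: 19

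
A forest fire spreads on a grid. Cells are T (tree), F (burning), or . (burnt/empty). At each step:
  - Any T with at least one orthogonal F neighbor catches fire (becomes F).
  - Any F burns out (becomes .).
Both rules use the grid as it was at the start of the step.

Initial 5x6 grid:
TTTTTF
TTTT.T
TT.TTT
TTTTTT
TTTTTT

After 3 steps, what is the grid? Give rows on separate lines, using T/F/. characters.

Step 1: 2 trees catch fire, 1 burn out
  TTTTF.
  TTTT.F
  TT.TTT
  TTTTTT
  TTTTTT
Step 2: 2 trees catch fire, 2 burn out
  TTTF..
  TTTT..
  TT.TTF
  TTTTTT
  TTTTTT
Step 3: 4 trees catch fire, 2 burn out
  TTF...
  TTTF..
  TT.TF.
  TTTTTF
  TTTTTT

TTF...
TTTF..
TT.TF.
TTTTTF
TTTTTT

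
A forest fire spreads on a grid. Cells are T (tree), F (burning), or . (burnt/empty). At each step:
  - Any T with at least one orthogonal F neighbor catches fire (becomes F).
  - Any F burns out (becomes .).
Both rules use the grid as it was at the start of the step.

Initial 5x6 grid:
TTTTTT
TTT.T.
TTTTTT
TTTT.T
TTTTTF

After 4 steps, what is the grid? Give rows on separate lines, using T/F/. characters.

Step 1: 2 trees catch fire, 1 burn out
  TTTTTT
  TTT.T.
  TTTTTT
  TTTT.F
  TTTTF.
Step 2: 2 trees catch fire, 2 burn out
  TTTTTT
  TTT.T.
  TTTTTF
  TTTT..
  TTTF..
Step 3: 3 trees catch fire, 2 burn out
  TTTTTT
  TTT.T.
  TTTTF.
  TTTF..
  TTF...
Step 4: 4 trees catch fire, 3 burn out
  TTTTTT
  TTT.F.
  TTTF..
  TTF...
  TF....

TTTTTT
TTT.F.
TTTF..
TTF...
TF....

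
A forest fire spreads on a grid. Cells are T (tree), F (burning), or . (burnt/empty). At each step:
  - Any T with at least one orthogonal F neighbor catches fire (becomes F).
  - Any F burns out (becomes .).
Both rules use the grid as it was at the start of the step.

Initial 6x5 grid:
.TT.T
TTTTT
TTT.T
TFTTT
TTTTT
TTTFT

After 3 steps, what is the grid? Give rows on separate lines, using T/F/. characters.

Step 1: 7 trees catch fire, 2 burn out
  .TT.T
  TTTTT
  TFT.T
  F.FTT
  TFTFT
  TTF.F
Step 2: 8 trees catch fire, 7 burn out
  .TT.T
  TFTTT
  F.F.T
  ...FT
  F.F.F
  TF...
Step 3: 5 trees catch fire, 8 burn out
  .FT.T
  F.FTT
  ....T
  ....F
  .....
  F....

.FT.T
F.FTT
....T
....F
.....
F....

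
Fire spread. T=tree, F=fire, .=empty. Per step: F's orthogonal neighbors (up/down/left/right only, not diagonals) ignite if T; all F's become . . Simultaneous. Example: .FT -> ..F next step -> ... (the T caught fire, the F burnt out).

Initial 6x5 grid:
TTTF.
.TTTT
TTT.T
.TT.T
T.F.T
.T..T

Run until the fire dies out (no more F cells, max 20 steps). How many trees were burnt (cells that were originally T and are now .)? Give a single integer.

Step 1: +3 fires, +2 burnt (F count now 3)
Step 2: +5 fires, +3 burnt (F count now 5)
Step 3: +4 fires, +5 burnt (F count now 4)
Step 4: +2 fires, +4 burnt (F count now 2)
Step 5: +1 fires, +2 burnt (F count now 1)
Step 6: +1 fires, +1 burnt (F count now 1)
Step 7: +0 fires, +1 burnt (F count now 0)
Fire out after step 7
Initially T: 18, now '.': 28
Total burnt (originally-T cells now '.'): 16

Answer: 16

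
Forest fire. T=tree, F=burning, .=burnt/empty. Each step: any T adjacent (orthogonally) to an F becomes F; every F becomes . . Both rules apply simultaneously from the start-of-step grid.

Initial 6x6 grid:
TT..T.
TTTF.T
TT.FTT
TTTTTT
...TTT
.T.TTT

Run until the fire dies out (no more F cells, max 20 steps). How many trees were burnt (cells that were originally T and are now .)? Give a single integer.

Step 1: +3 fires, +2 burnt (F count now 3)
Step 2: +5 fires, +3 burnt (F count now 5)
Step 3: +8 fires, +5 burnt (F count now 8)
Step 4: +5 fires, +8 burnt (F count now 5)
Step 5: +1 fires, +5 burnt (F count now 1)
Step 6: +0 fires, +1 burnt (F count now 0)
Fire out after step 6
Initially T: 24, now '.': 34
Total burnt (originally-T cells now '.'): 22

Answer: 22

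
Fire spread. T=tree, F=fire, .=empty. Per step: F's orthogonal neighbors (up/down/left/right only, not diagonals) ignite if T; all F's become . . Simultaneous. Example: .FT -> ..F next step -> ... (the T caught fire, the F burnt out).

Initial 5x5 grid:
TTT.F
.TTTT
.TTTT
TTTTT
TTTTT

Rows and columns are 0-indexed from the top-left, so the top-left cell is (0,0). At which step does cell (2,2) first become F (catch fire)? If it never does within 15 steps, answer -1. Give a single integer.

Step 1: cell (2,2)='T' (+1 fires, +1 burnt)
Step 2: cell (2,2)='T' (+2 fires, +1 burnt)
Step 3: cell (2,2)='T' (+3 fires, +2 burnt)
Step 4: cell (2,2)='F' (+5 fires, +3 burnt)
  -> target ignites at step 4
Step 5: cell (2,2)='.' (+4 fires, +5 burnt)
Step 6: cell (2,2)='.' (+3 fires, +4 burnt)
Step 7: cell (2,2)='.' (+2 fires, +3 burnt)
Step 8: cell (2,2)='.' (+1 fires, +2 burnt)
Step 9: cell (2,2)='.' (+0 fires, +1 burnt)
  fire out at step 9

4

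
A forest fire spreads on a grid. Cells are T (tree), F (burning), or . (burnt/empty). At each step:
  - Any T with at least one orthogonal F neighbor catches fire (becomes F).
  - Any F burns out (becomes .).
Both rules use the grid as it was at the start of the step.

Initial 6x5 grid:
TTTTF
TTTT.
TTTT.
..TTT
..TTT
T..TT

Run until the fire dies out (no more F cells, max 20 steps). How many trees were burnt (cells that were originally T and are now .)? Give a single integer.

Answer: 20

Derivation:
Step 1: +1 fires, +1 burnt (F count now 1)
Step 2: +2 fires, +1 burnt (F count now 2)
Step 3: +3 fires, +2 burnt (F count now 3)
Step 4: +4 fires, +3 burnt (F count now 4)
Step 5: +5 fires, +4 burnt (F count now 5)
Step 6: +4 fires, +5 burnt (F count now 4)
Step 7: +1 fires, +4 burnt (F count now 1)
Step 8: +0 fires, +1 burnt (F count now 0)
Fire out after step 8
Initially T: 21, now '.': 29
Total burnt (originally-T cells now '.'): 20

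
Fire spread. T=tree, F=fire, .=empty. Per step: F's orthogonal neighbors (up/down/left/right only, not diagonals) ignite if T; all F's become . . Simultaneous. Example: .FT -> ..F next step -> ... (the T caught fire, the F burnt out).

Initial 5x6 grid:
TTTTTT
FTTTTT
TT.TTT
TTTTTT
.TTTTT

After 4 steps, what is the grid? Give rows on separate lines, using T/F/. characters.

Step 1: 3 trees catch fire, 1 burn out
  FTTTTT
  .FTTTT
  FT.TTT
  TTTTTT
  .TTTTT
Step 2: 4 trees catch fire, 3 burn out
  .FTTTT
  ..FTTT
  .F.TTT
  FTTTTT
  .TTTTT
Step 3: 3 trees catch fire, 4 burn out
  ..FTTT
  ...FTT
  ...TTT
  .FTTTT
  .TTTTT
Step 4: 5 trees catch fire, 3 burn out
  ...FTT
  ....FT
  ...FTT
  ..FTTT
  .FTTTT

...FTT
....FT
...FTT
..FTTT
.FTTTT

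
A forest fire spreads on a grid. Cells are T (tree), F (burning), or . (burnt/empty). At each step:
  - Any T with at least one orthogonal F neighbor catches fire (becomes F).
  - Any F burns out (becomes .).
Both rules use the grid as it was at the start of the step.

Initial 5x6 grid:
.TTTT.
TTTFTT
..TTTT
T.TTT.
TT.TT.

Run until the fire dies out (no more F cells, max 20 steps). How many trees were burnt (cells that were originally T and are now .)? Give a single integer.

Answer: 18

Derivation:
Step 1: +4 fires, +1 burnt (F count now 4)
Step 2: +7 fires, +4 burnt (F count now 7)
Step 3: +6 fires, +7 burnt (F count now 6)
Step 4: +1 fires, +6 burnt (F count now 1)
Step 5: +0 fires, +1 burnt (F count now 0)
Fire out after step 5
Initially T: 21, now '.': 27
Total burnt (originally-T cells now '.'): 18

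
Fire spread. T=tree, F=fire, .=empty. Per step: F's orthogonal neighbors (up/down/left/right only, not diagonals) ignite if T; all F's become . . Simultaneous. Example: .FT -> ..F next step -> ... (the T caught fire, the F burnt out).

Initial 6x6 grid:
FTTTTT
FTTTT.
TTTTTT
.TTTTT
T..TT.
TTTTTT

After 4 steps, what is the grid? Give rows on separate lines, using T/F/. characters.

Step 1: 3 trees catch fire, 2 burn out
  .FTTTT
  .FTTT.
  FTTTTT
  .TTTTT
  T..TT.
  TTTTTT
Step 2: 3 trees catch fire, 3 burn out
  ..FTTT
  ..FTT.
  .FTTTT
  .TTTTT
  T..TT.
  TTTTTT
Step 3: 4 trees catch fire, 3 burn out
  ...FTT
  ...FT.
  ..FTTT
  .FTTTT
  T..TT.
  TTTTTT
Step 4: 4 trees catch fire, 4 burn out
  ....FT
  ....F.
  ...FTT
  ..FTTT
  T..TT.
  TTTTTT

....FT
....F.
...FTT
..FTTT
T..TT.
TTTTTT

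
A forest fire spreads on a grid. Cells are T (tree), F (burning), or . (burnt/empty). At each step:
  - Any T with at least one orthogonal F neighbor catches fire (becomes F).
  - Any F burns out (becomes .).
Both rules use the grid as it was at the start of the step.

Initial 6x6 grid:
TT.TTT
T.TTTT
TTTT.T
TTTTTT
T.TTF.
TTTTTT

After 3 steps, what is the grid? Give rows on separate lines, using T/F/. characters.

Step 1: 3 trees catch fire, 1 burn out
  TT.TTT
  T.TTTT
  TTTT.T
  TTTTFT
  T.TF..
  TTTTFT
Step 2: 5 trees catch fire, 3 burn out
  TT.TTT
  T.TTTT
  TTTT.T
  TTTF.F
  T.F...
  TTTF.F
Step 3: 4 trees catch fire, 5 burn out
  TT.TTT
  T.TTTT
  TTTF.F
  TTF...
  T.....
  TTF...

TT.TTT
T.TTTT
TTTF.F
TTF...
T.....
TTF...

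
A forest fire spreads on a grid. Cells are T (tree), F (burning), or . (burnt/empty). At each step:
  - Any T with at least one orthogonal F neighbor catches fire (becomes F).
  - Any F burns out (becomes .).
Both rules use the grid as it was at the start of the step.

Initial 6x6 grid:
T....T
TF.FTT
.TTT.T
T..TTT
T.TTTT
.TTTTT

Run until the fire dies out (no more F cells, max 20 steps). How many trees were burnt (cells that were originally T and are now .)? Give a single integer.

Answer: 21

Derivation:
Step 1: +4 fires, +2 burnt (F count now 4)
Step 2: +4 fires, +4 burnt (F count now 4)
Step 3: +4 fires, +4 burnt (F count now 4)
Step 4: +4 fires, +4 burnt (F count now 4)
Step 5: +3 fires, +4 burnt (F count now 3)
Step 6: +2 fires, +3 burnt (F count now 2)
Step 7: +0 fires, +2 burnt (F count now 0)
Fire out after step 7
Initially T: 23, now '.': 34
Total burnt (originally-T cells now '.'): 21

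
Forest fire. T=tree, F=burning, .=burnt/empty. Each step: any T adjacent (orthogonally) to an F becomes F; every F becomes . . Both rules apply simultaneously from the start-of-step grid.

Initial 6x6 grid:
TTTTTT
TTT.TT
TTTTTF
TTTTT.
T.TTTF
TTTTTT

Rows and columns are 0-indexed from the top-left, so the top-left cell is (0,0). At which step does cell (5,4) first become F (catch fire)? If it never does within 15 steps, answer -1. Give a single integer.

Step 1: cell (5,4)='T' (+4 fires, +2 burnt)
Step 2: cell (5,4)='F' (+6 fires, +4 burnt)
  -> target ignites at step 2
Step 3: cell (5,4)='.' (+5 fires, +6 burnt)
Step 4: cell (5,4)='.' (+5 fires, +5 burnt)
Step 5: cell (5,4)='.' (+5 fires, +5 burnt)
Step 6: cell (5,4)='.' (+4 fires, +5 burnt)
Step 7: cell (5,4)='.' (+2 fires, +4 burnt)
Step 8: cell (5,4)='.' (+0 fires, +2 burnt)
  fire out at step 8

2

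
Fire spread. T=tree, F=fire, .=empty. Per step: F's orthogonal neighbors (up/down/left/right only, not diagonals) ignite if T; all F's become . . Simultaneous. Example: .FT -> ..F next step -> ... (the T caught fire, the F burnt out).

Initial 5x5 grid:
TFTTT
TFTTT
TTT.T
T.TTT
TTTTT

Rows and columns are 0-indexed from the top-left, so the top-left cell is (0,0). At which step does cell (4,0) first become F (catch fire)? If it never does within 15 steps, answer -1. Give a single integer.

Step 1: cell (4,0)='T' (+5 fires, +2 burnt)
Step 2: cell (4,0)='T' (+4 fires, +5 burnt)
Step 3: cell (4,0)='T' (+4 fires, +4 burnt)
Step 4: cell (4,0)='F' (+4 fires, +4 burnt)
  -> target ignites at step 4
Step 5: cell (4,0)='.' (+3 fires, +4 burnt)
Step 6: cell (4,0)='.' (+1 fires, +3 burnt)
Step 7: cell (4,0)='.' (+0 fires, +1 burnt)
  fire out at step 7

4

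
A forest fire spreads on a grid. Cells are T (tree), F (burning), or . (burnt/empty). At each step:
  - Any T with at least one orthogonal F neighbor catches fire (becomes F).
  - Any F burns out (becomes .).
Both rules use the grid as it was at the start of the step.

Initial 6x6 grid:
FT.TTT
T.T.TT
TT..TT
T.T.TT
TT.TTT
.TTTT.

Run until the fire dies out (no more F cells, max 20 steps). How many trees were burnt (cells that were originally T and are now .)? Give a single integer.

Step 1: +2 fires, +1 burnt (F count now 2)
Step 2: +1 fires, +2 burnt (F count now 1)
Step 3: +2 fires, +1 burnt (F count now 2)
Step 4: +1 fires, +2 burnt (F count now 1)
Step 5: +1 fires, +1 burnt (F count now 1)
Step 6: +1 fires, +1 burnt (F count now 1)
Step 7: +1 fires, +1 burnt (F count now 1)
Step 8: +1 fires, +1 burnt (F count now 1)
Step 9: +2 fires, +1 burnt (F count now 2)
Step 10: +1 fires, +2 burnt (F count now 1)
Step 11: +2 fires, +1 burnt (F count now 2)
Step 12: +2 fires, +2 burnt (F count now 2)
Step 13: +2 fires, +2 burnt (F count now 2)
Step 14: +2 fires, +2 burnt (F count now 2)
Step 15: +2 fires, +2 burnt (F count now 2)
Step 16: +0 fires, +2 burnt (F count now 0)
Fire out after step 16
Initially T: 25, now '.': 34
Total burnt (originally-T cells now '.'): 23

Answer: 23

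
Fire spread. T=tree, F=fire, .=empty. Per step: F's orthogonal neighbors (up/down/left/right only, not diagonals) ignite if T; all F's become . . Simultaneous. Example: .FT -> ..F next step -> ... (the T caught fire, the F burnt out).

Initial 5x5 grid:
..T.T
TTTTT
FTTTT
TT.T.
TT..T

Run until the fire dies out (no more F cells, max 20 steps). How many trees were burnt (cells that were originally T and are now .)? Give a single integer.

Answer: 16

Derivation:
Step 1: +3 fires, +1 burnt (F count now 3)
Step 2: +4 fires, +3 burnt (F count now 4)
Step 3: +3 fires, +4 burnt (F count now 3)
Step 4: +4 fires, +3 burnt (F count now 4)
Step 5: +1 fires, +4 burnt (F count now 1)
Step 6: +1 fires, +1 burnt (F count now 1)
Step 7: +0 fires, +1 burnt (F count now 0)
Fire out after step 7
Initially T: 17, now '.': 24
Total burnt (originally-T cells now '.'): 16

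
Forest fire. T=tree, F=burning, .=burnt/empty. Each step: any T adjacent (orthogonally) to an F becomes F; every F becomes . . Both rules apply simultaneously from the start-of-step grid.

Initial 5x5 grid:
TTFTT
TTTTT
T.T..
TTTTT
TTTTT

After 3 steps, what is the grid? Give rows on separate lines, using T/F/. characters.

Step 1: 3 trees catch fire, 1 burn out
  TF.FT
  TTFTT
  T.T..
  TTTTT
  TTTTT
Step 2: 5 trees catch fire, 3 burn out
  F...F
  TF.FT
  T.F..
  TTTTT
  TTTTT
Step 3: 3 trees catch fire, 5 burn out
  .....
  F...F
  T....
  TTFTT
  TTTTT

.....
F...F
T....
TTFTT
TTTTT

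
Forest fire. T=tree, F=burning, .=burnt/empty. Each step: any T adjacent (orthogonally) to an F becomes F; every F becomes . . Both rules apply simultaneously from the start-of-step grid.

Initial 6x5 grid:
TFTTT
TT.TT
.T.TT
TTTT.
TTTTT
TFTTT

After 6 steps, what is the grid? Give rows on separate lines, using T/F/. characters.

Step 1: 6 trees catch fire, 2 burn out
  F.FTT
  TF.TT
  .T.TT
  TTTT.
  TFTTT
  F.FTT
Step 2: 7 trees catch fire, 6 burn out
  ...FT
  F..TT
  .F.TT
  TFTT.
  F.FTT
  ...FT
Step 3: 6 trees catch fire, 7 burn out
  ....F
  ...FT
  ...TT
  F.FT.
  ...FT
  ....F
Step 4: 4 trees catch fire, 6 burn out
  .....
  ....F
  ...FT
  ...F.
  ....F
  .....
Step 5: 1 trees catch fire, 4 burn out
  .....
  .....
  ....F
  .....
  .....
  .....
Step 6: 0 trees catch fire, 1 burn out
  .....
  .....
  .....
  .....
  .....
  .....

.....
.....
.....
.....
.....
.....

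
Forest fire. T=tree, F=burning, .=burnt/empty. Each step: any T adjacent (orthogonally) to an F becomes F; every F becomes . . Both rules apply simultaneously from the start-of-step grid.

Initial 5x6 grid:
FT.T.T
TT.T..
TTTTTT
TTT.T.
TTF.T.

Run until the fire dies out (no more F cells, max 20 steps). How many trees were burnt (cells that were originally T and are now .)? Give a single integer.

Step 1: +4 fires, +2 burnt (F count now 4)
Step 2: +5 fires, +4 burnt (F count now 5)
Step 3: +3 fires, +5 burnt (F count now 3)
Step 4: +2 fires, +3 burnt (F count now 2)
Step 5: +3 fires, +2 burnt (F count now 3)
Step 6: +1 fires, +3 burnt (F count now 1)
Step 7: +0 fires, +1 burnt (F count now 0)
Fire out after step 7
Initially T: 19, now '.': 29
Total burnt (originally-T cells now '.'): 18

Answer: 18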